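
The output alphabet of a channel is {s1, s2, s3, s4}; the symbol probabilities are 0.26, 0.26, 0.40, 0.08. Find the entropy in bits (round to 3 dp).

H = −Σ pᵢ log₂ pᵢ.
−0.26·log₂(0.26) = 0.5053
−0.26·log₂(0.26) = 0.5053
−0.40·log₂(0.40) = 0.5288
−0.08·log₂(0.08) = 0.2915
Sum ≈ 1.8309 → 1.831 bits.

1.831 bits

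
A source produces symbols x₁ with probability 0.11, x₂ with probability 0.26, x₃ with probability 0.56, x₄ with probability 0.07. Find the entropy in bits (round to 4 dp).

H = −Σ pᵢ log₂ pᵢ.
−0.11·log₂(0.11) = 0.3503
−0.26·log₂(0.26) = 0.5053
−0.56·log₂(0.56) = 0.4684
−0.07·log₂(0.07) = 0.2686
Sum ≈ 1.5926 → 1.5926 bits.

1.5926 bits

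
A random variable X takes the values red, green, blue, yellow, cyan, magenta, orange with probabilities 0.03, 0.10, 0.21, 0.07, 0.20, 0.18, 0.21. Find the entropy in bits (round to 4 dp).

H = −Σ pᵢ log₂ pᵢ.
−0.03·log₂(0.03) = 0.1518
−0.10·log₂(0.10) = 0.3322
−0.21·log₂(0.21) = 0.4728
−0.07·log₂(0.07) = 0.2686
−0.20·log₂(0.20) = 0.4644
−0.18·log₂(0.18) = 0.4453
−0.21·log₂(0.21) = 0.4728
Sum ≈ 2.6079 → 2.6079 bits.

2.6079 bits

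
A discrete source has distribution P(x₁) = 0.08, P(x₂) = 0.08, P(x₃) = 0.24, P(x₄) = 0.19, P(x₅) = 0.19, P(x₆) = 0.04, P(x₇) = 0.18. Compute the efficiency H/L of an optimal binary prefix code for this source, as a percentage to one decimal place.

Entropy H = −Σ p log₂ p ≈ 2.6187 bits.
Huffman merges: 1/25+2/25→3/25; 2/25+3/25→1/5; 9/50+19/100→37/100; 19/100+1/5→39/100; 6/25+37/100→61/100; 39/100+61/100→1. L = 269/100 ≈ 2.6900.
Efficiency = H/L = 2.6187/2.6900 = 97.3%.

97.3%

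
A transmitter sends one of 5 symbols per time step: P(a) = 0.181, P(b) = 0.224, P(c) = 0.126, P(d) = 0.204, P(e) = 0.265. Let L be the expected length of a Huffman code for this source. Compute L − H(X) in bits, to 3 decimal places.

Entropy H = −Σ p log₂ p ≈ 2.2819 bits.
Huffman merges: 63/500+181/1000→307/1000; 51/250+28/125→107/250; 53/200+307/1000→143/250; 107/250+143/250→1. L = 2307/1000 ≈ 2.3070.
L − H = 2.3070 − 2.2819 = 0.025 bits.

0.025 bits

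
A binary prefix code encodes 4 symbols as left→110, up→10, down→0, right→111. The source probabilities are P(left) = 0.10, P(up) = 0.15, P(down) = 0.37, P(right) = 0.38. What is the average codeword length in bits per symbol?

2.11 bits/symbol

L̄ = Σ pᵢ·ℓᵢ = 0.10·3 + 0.15·2 + 0.37·1 + 0.38·3 = 2.11 bits/symbol.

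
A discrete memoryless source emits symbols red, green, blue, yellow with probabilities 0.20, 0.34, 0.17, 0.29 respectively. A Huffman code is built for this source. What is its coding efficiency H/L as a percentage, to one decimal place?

97.3%

Entropy H = −Σ p log₂ p ≈ 1.9461 bits.
Huffman merges: 17/100+1/5→37/100; 29/100+17/50→63/100; 37/100+63/100→1. L = 2 ≈ 2.0000.
Efficiency = H/L = 1.9461/2.0000 = 97.3%.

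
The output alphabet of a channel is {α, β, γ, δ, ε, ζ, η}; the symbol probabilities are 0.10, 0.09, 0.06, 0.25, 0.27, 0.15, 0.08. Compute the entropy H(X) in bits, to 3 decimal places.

2.600 bits

H = −Σ pᵢ log₂ pᵢ.
−0.10·log₂(0.10) = 0.3322
−0.09·log₂(0.09) = 0.3127
−0.06·log₂(0.06) = 0.2435
−0.25·log₂(0.25) = 0.5000
−0.27·log₂(0.27) = 0.5100
−0.15·log₂(0.15) = 0.4105
−0.08·log₂(0.08) = 0.2915
Sum ≈ 2.6005 → 2.600 bits.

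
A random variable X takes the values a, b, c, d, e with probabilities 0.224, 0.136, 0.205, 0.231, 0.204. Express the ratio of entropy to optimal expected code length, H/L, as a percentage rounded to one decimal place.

98.3%

Entropy H = −Σ p log₂ p ≈ 2.2998 bits.
Huffman merges: 17/125+51/250→17/50; 41/200+28/125→429/1000; 231/1000+17/50→571/1000; 429/1000+571/1000→1. L = 117/50 ≈ 2.3400.
Efficiency = H/L = 2.2998/2.3400 = 98.3%.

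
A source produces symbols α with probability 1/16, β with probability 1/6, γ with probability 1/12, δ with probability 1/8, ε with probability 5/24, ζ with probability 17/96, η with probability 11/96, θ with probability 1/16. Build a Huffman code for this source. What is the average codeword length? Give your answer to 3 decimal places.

2.917 bits/symbol

Repeatedly combine the two least-probable nodes; the expected code length is the sum of the merged weights.
merge 1/16 + 1/16 → 1/8
merge 1/12 + 11/96 → 19/96
merge 1/8 + 1/8 → 1/4
merge 1/6 + 17/96 → 11/32
merge 19/96 + 5/24 → 13/32
merge 1/4 + 11/32 → 19/32
merge 13/32 + 19/32 → 1
L = 1/8 + 19/96 + 1/4 + 11/32 + 13/32 + 19/32 + 1 = 35/12 ≈ 2.917 bits/symbol.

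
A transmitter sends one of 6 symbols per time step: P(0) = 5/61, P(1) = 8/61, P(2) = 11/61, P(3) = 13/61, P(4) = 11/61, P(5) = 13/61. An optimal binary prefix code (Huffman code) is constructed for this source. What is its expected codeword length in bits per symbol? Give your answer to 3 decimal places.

2.574 bits/symbol

Repeatedly combine the two least-probable nodes; the expected code length is the sum of the merged weights.
merge 5/61 + 8/61 → 13/61
merge 11/61 + 11/61 → 22/61
merge 13/61 + 13/61 → 26/61
merge 13/61 + 22/61 → 35/61
merge 26/61 + 35/61 → 1
L = 13/61 + 22/61 + 26/61 + 35/61 + 1 = 157/61 ≈ 2.574 bits/symbol.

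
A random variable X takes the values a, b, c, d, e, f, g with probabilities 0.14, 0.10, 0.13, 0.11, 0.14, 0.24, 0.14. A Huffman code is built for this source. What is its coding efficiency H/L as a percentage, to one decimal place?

99.7%

Entropy H = −Σ p log₂ p ≈ 2.7506 bits.
Huffman merges: 1/10+11/100→21/100; 13/100+7/50→27/100; 7/50+7/50→7/25; 21/100+6/25→9/20; 27/100+7/25→11/20; 9/20+11/20→1. L = 69/25 ≈ 2.7600.
Efficiency = H/L = 2.7506/2.7600 = 99.7%.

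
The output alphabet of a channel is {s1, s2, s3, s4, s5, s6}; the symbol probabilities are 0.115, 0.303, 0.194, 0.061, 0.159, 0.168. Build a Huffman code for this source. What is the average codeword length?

2.503 bits/symbol

Repeatedly combine the two least-probable nodes; the expected code length is the sum of the merged weights.
merge 61/1000 + 23/200 → 22/125
merge 159/1000 + 21/125 → 327/1000
merge 22/125 + 97/500 → 37/100
merge 303/1000 + 327/1000 → 63/100
merge 37/100 + 63/100 → 1
L = 22/125 + 327/1000 + 37/100 + 63/100 + 1 = 2503/1000 = 2.503 bits/symbol.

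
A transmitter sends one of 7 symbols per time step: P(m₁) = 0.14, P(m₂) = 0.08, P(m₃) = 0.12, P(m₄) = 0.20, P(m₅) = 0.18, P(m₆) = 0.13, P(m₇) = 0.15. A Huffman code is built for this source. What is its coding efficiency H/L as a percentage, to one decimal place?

98.5%

Entropy H = −Σ p log₂ p ≈ 2.7586 bits.
Huffman merges: 2/25+3/25→1/5; 13/100+7/50→27/100; 3/20+9/50→33/100; 1/5+1/5→2/5; 27/100+33/100→3/5; 2/5+3/5→1. L = 14/5 ≈ 2.8000.
Efficiency = H/L = 2.7586/2.8000 = 98.5%.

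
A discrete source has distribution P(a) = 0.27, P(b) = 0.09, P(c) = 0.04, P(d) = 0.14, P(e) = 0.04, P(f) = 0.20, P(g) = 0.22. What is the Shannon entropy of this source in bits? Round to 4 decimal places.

H = −Σ pᵢ log₂ pᵢ.
−0.27·log₂(0.27) = 0.5100
−0.09·log₂(0.09) = 0.3127
−0.04·log₂(0.04) = 0.1858
−0.14·log₂(0.14) = 0.3971
−0.04·log₂(0.04) = 0.1858
−0.20·log₂(0.20) = 0.4644
−0.22·log₂(0.22) = 0.4806
Sum ≈ 2.5363 → 2.5363 bits.

2.5363 bits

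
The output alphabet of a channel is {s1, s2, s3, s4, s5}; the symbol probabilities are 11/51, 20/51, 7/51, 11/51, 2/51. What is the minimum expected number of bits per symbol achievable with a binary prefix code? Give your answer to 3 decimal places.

2.176 bits/symbol

Repeatedly combine the two least-probable nodes; the expected code length is the sum of the merged weights.
merge 2/51 + 7/51 → 3/17
merge 3/17 + 11/51 → 20/51
merge 11/51 + 20/51 → 31/51
merge 20/51 + 31/51 → 1
L = 3/17 + 20/51 + 31/51 + 1 = 37/17 ≈ 2.176 bits/symbol.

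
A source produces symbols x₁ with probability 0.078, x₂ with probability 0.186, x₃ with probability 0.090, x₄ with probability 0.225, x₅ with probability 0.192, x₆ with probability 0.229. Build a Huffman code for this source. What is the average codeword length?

2.522 bits/symbol

Repeatedly combine the two least-probable nodes; the expected code length is the sum of the merged weights.
merge 39/500 + 9/100 → 21/125
merge 21/125 + 93/500 → 177/500
merge 24/125 + 9/40 → 417/1000
merge 229/1000 + 177/500 → 583/1000
merge 417/1000 + 583/1000 → 1
L = 21/125 + 177/500 + 417/1000 + 583/1000 + 1 = 1261/500 = 2.522 bits/symbol.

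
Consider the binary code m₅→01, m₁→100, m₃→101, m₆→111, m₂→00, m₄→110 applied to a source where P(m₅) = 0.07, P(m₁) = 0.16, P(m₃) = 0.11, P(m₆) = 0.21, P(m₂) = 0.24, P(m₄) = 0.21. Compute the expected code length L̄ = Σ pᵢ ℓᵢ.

2.69 bits/symbol

L̄ = Σ pᵢ·ℓᵢ = 0.07·2 + 0.16·3 + 0.11·3 + 0.21·3 + 0.24·2 + 0.21·3 = 2.69 bits/symbol.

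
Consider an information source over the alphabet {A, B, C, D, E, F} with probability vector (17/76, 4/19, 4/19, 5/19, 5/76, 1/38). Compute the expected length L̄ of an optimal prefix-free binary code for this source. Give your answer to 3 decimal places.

2.395 bits/symbol

Repeatedly combine the two least-probable nodes; the expected code length is the sum of the merged weights.
merge 1/38 + 5/76 → 7/76
merge 7/76 + 4/19 → 23/76
merge 4/19 + 17/76 → 33/76
merge 5/19 + 23/76 → 43/76
merge 33/76 + 43/76 → 1
L = 7/76 + 23/76 + 33/76 + 43/76 + 1 = 91/38 ≈ 2.395 bits/symbol.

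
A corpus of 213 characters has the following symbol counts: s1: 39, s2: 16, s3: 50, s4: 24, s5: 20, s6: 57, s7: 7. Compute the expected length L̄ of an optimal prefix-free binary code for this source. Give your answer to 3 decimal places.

2.606 bits/symbol

Probabilities are the counts divided by 213.
Repeatedly combine the two least-probable nodes; the expected code length is the sum of the merged weights.
merge 7/213 + 16/213 → 23/213
merge 20/213 + 23/213 → 43/213
merge 8/71 + 13/71 → 21/71
merge 43/213 + 50/213 → 31/71
merge 19/71 + 21/71 → 40/71
merge 31/71 + 40/71 → 1
L = 23/213 + 43/213 + 21/71 + 31/71 + 40/71 + 1 = 185/71 ≈ 2.606 bits/symbol.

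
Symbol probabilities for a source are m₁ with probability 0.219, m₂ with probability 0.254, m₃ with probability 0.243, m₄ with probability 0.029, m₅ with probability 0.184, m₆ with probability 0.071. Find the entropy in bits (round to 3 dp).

2.346 bits

H = −Σ pᵢ log₂ pᵢ.
−0.219·log₂(0.219) = 0.4798
−0.254·log₂(0.254) = 0.5022
−0.243·log₂(0.243) = 0.4960
−0.029·log₂(0.029) = 0.1481
−0.184·log₂(0.184) = 0.4494
−0.071·log₂(0.071) = 0.2709
Sum ≈ 2.3464 → 2.346 bits.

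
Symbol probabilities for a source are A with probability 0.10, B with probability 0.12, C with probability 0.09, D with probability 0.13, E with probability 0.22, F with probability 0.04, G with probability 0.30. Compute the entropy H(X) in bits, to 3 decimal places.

2.582 bits

H = −Σ pᵢ log₂ pᵢ.
−0.10·log₂(0.10) = 0.3322
−0.12·log₂(0.12) = 0.3671
−0.09·log₂(0.09) = 0.3127
−0.13·log₂(0.13) = 0.3826
−0.22·log₂(0.22) = 0.4806
−0.04·log₂(0.04) = 0.1858
−0.30·log₂(0.30) = 0.5211
Sum ≈ 2.5820 → 2.582 bits.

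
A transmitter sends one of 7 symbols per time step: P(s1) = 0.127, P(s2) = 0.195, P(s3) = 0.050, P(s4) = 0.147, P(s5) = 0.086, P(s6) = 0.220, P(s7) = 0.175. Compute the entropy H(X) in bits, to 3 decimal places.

H = −Σ pᵢ log₂ pᵢ.
−0.127·log₂(0.127) = 0.3781
−0.195·log₂(0.195) = 0.4599
−0.050·log₂(0.050) = 0.2161
−0.147·log₂(0.147) = 0.4066
−0.086·log₂(0.086) = 0.3044
−0.220·log₂(0.220) = 0.4806
−0.175·log₂(0.175) = 0.4401
Sum ≈ 2.6857 → 2.686 bits.

2.686 bits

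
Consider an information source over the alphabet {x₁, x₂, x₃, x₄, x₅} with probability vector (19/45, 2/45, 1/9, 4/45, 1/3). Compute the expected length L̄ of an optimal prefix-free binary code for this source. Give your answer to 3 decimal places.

1.956 bits/symbol

Repeatedly combine the two least-probable nodes; the expected code length is the sum of the merged weights.
merge 2/45 + 4/45 → 2/15
merge 1/9 + 2/15 → 11/45
merge 11/45 + 1/3 → 26/45
merge 19/45 + 26/45 → 1
L = 2/15 + 11/45 + 26/45 + 1 = 88/45 ≈ 1.956 bits/symbol.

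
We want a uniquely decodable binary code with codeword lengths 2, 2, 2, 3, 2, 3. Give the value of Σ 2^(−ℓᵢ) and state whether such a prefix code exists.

With common denominator 2^3 = 8: Σ 2^(−ℓᵢ) = 2/8 + 2/8 + 2/8 + 1/8 + 2/8 + 1/8 = 10/8 = 1.25.
Kraft's inequality requires Σ ≤ 1; here Σ = 1.25 > 1, so no such prefix code exists.

1.25; no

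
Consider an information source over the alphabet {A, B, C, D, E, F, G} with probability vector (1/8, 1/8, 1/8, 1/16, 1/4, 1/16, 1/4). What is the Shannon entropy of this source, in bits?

2.625 bits

Each probability is a power of 1/2, so log₂(1/p) is an integer.
H = Σ p·log₂(1/p) = 1/8·3 + 1/8·3 + 1/8·3 + 1/16·4 + 1/4·2 + 1/16·4 + 1/4·2 = 2.625 bits.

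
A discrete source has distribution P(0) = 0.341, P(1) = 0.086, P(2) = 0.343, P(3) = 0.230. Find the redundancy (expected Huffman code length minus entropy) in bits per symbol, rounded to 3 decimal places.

0.122 bits

Entropy H = −Σ p log₂ p ≈ 1.8508 bits.
Huffman merges: 43/500+23/100→79/250; 79/250+341/1000→657/1000; 343/1000+657/1000→1. L = 1973/1000 ≈ 1.9730.
L − H = 1.9730 − 1.8508 = 0.122 bits.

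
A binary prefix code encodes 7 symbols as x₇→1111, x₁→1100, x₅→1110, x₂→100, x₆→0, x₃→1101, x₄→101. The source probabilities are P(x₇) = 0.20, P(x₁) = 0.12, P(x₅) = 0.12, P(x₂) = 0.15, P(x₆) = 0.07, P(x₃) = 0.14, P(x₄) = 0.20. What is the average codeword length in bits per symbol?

L̄ = Σ pᵢ·ℓᵢ = 0.20·4 + 0.12·4 + 0.12·4 + 0.15·3 + 0.07·1 + 0.14·4 + 0.20·3 = 3.44 bits/symbol.

3.44 bits/symbol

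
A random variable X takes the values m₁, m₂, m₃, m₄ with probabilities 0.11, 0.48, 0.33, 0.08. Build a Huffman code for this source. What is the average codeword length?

1.71 bits/symbol

Repeatedly combine the two least-probable nodes; the expected code length is the sum of the merged weights.
merge 2/25 + 11/100 → 19/100
merge 19/100 + 33/100 → 13/25
merge 12/25 + 13/25 → 1
L = 19/100 + 13/25 + 1 = 171/100 = 1.71 bits/symbol.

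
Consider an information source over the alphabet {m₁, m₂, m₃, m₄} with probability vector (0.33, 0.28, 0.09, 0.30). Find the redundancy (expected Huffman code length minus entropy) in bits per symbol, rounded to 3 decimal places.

Entropy H = −Σ p log₂ p ≈ 1.8758 bits.
Huffman merges: 9/100+7/25→37/100; 3/10+33/100→63/100; 37/100+63/100→1. L = 2 ≈ 2.0000.
L − H = 2.0000 − 1.8758 = 0.124 bits.

0.124 bits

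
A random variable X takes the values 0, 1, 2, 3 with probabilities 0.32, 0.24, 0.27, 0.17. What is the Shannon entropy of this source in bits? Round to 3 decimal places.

H = −Σ pᵢ log₂ pᵢ.
−0.32·log₂(0.32) = 0.5260
−0.24·log₂(0.24) = 0.4941
−0.27·log₂(0.27) = 0.5100
−0.17·log₂(0.17) = 0.4346
Sum ≈ 1.9648 → 1.965 bits.

1.965 bits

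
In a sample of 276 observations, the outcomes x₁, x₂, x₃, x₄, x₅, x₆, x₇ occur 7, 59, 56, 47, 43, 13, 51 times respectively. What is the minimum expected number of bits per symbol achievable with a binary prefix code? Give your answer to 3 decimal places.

2.656 bits/symbol

Probabilities are the counts divided by 276.
Repeatedly combine the two least-probable nodes; the expected code length is the sum of the merged weights.
merge 7/276 + 13/276 → 5/69
merge 5/69 + 43/276 → 21/92
merge 47/276 + 17/92 → 49/138
merge 14/69 + 59/276 → 5/12
merge 21/92 + 49/138 → 7/12
merge 5/12 + 7/12 → 1
L = 5/69 + 21/92 + 49/138 + 5/12 + 7/12 + 1 = 733/276 ≈ 2.656 bits/symbol.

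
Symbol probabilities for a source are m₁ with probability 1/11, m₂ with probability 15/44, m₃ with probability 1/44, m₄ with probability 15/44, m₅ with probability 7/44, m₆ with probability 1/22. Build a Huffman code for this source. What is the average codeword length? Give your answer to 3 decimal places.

2.205 bits/symbol

Repeatedly combine the two least-probable nodes; the expected code length is the sum of the merged weights.
merge 1/44 + 1/22 → 3/44
merge 3/44 + 1/11 → 7/44
merge 7/44 + 7/44 → 7/22
merge 7/22 + 15/44 → 29/44
merge 15/44 + 29/44 → 1
L = 3/44 + 7/44 + 7/22 + 29/44 + 1 = 97/44 ≈ 2.205 bits/symbol.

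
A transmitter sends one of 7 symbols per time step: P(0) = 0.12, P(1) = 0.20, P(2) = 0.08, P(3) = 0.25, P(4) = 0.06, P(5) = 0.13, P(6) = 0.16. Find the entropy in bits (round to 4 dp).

2.6722 bits

H = −Σ pᵢ log₂ pᵢ.
−0.12·log₂(0.12) = 0.3671
−0.20·log₂(0.20) = 0.4644
−0.08·log₂(0.08) = 0.2915
−0.25·log₂(0.25) = 0.5000
−0.06·log₂(0.06) = 0.2435
−0.13·log₂(0.13) = 0.3826
−0.16·log₂(0.16) = 0.4230
Sum ≈ 2.6722 → 2.6722 bits.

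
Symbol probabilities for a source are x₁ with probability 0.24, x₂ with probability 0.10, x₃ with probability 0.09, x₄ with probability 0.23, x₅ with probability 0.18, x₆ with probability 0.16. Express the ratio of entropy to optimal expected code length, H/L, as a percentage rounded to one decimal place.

98.6%

Entropy H = −Σ p log₂ p ≈ 2.4950 bits.
Huffman merges: 9/100+1/10→19/100; 4/25+9/50→17/50; 19/100+23/100→21/50; 6/25+17/50→29/50; 21/50+29/50→1. L = 253/100 ≈ 2.5300.
Efficiency = H/L = 2.4950/2.5300 = 98.6%.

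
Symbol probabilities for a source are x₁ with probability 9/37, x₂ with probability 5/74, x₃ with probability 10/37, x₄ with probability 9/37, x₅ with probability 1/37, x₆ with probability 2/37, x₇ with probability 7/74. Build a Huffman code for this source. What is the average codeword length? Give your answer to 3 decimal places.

Repeatedly combine the two least-probable nodes; the expected code length is the sum of the merged weights.
merge 1/37 + 2/37 → 3/37
merge 5/74 + 3/37 → 11/74
merge 7/74 + 11/74 → 9/37
merge 9/37 + 9/37 → 18/37
merge 9/37 + 10/37 → 19/37
merge 18/37 + 19/37 → 1
L = 3/37 + 11/74 + 9/37 + 18/37 + 19/37 + 1 = 183/74 ≈ 2.473 bits/symbol.

2.473 bits/symbol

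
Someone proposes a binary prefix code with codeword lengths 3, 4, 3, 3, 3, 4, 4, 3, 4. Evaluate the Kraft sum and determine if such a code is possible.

With common denominator 2^4 = 16: Σ 2^(−ℓᵢ) = 2/16 + 1/16 + 2/16 + 2/16 + 2/16 + 1/16 + 1/16 + 2/16 + 1/16 = 14/16 = 0.875.
Kraft's inequality requires Σ ≤ 1; here Σ = 0.875 ≤ 1, so such a prefix code exists.

0.875; yes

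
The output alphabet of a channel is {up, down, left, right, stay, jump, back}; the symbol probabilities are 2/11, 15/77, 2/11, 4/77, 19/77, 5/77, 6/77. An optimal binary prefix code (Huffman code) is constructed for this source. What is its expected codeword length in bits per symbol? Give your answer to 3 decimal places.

2.675 bits/symbol

Repeatedly combine the two least-probable nodes; the expected code length is the sum of the merged weights.
merge 4/77 + 5/77 → 9/77
merge 6/77 + 9/77 → 15/77
merge 2/11 + 2/11 → 4/11
merge 15/77 + 15/77 → 30/77
merge 19/77 + 4/11 → 47/77
merge 30/77 + 47/77 → 1
L = 9/77 + 15/77 + 4/11 + 30/77 + 47/77 + 1 = 206/77 ≈ 2.675 bits/symbol.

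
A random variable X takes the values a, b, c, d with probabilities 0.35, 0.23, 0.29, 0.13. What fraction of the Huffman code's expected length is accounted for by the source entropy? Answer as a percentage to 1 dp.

Entropy H = −Σ p log₂ p ≈ 1.9183 bits.
Huffman merges: 13/100+23/100→9/25; 29/100+7/20→16/25; 9/25+16/25→1. L = 2 ≈ 2.0000.
Efficiency = H/L = 1.9183/2.0000 = 95.9%.

95.9%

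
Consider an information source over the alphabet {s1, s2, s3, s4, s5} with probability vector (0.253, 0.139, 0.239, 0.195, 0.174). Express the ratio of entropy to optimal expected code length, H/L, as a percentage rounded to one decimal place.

Entropy H = −Σ p log₂ p ≈ 2.2897 bits.
Huffman merges: 139/1000+87/500→313/1000; 39/200+239/1000→217/500; 253/1000+313/1000→283/500; 217/500+283/500→1. L = 2313/1000 ≈ 2.3130.
Efficiency = H/L = 2.2897/2.3130 = 99.0%.

99.0%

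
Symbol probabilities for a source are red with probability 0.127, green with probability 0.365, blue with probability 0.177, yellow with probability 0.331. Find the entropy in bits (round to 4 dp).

1.8790 bits

H = −Σ pᵢ log₂ pᵢ.
−0.127·log₂(0.127) = 0.3781
−0.365·log₂(0.365) = 0.5307
−0.177·log₂(0.177) = 0.4422
−0.331·log₂(0.331) = 0.5280
Sum ≈ 1.8790 → 1.8790 bits.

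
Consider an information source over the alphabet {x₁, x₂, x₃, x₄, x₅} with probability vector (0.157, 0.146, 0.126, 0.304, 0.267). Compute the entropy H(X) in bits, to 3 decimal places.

2.232 bits

H = −Σ pᵢ log₂ pᵢ.
−0.157·log₂(0.157) = 0.4194
−0.146·log₂(0.146) = 0.4053
−0.126·log₂(0.126) = 0.3766
−0.304·log₂(0.304) = 0.5222
−0.267·log₂(0.267) = 0.5087
Sum ≈ 2.2321 → 2.232 bits.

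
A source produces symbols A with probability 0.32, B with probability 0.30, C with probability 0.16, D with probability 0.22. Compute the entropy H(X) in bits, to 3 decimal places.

1.951 bits

H = −Σ pᵢ log₂ pᵢ.
−0.32·log₂(0.32) = 0.5260
−0.30·log₂(0.30) = 0.5211
−0.16·log₂(0.16) = 0.4230
−0.22·log₂(0.22) = 0.4806
Sum ≈ 1.9507 → 1.951 bits.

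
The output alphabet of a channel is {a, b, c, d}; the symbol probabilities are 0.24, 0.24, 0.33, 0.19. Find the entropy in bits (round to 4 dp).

H = −Σ pᵢ log₂ pᵢ.
−0.24·log₂(0.24) = 0.4941
−0.24·log₂(0.24) = 0.4941
−0.33·log₂(0.33) = 0.5278
−0.19·log₂(0.19) = 0.4552
Sum ≈ 1.9713 → 1.9713 bits.

1.9713 bits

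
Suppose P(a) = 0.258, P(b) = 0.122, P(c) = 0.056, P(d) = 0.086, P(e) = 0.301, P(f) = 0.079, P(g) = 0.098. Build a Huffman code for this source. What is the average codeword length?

Repeatedly combine the two least-probable nodes; the expected code length is the sum of the merged weights.
merge 7/125 + 79/1000 → 27/200
merge 43/500 + 49/500 → 23/125
merge 61/500 + 27/200 → 257/1000
merge 23/125 + 257/1000 → 441/1000
merge 129/500 + 301/1000 → 559/1000
merge 441/1000 + 559/1000 → 1
L = 27/200 + 23/125 + 257/1000 + 441/1000 + 559/1000 + 1 = 322/125 = 2.576 bits/symbol.

2.576 bits/symbol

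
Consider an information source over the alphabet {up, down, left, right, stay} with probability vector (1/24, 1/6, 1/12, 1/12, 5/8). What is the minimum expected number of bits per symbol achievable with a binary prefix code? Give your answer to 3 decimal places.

Repeatedly combine the two least-probable nodes; the expected code length is the sum of the merged weights.
merge 1/24 + 1/12 → 1/8
merge 1/12 + 1/8 → 5/24
merge 1/6 + 5/24 → 3/8
merge 3/8 + 5/8 → 1
L = 1/8 + 5/24 + 3/8 + 1 = 41/24 ≈ 1.708 bits/symbol.

1.708 bits/symbol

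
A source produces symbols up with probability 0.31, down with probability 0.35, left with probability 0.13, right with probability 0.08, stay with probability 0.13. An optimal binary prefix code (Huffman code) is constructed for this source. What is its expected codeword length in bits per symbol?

Repeatedly combine the two least-probable nodes; the expected code length is the sum of the merged weights.
merge 2/25 + 13/100 → 21/100
merge 13/100 + 21/100 → 17/50
merge 31/100 + 17/50 → 13/20
merge 7/20 + 13/20 → 1
L = 21/100 + 17/50 + 13/20 + 1 = 11/5 = 2.2 bits/symbol.

2.2 bits/symbol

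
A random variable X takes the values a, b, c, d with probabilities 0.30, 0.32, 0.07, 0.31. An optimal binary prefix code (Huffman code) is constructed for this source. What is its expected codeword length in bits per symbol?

Repeatedly combine the two least-probable nodes; the expected code length is the sum of the merged weights.
merge 7/100 + 3/10 → 37/100
merge 31/100 + 8/25 → 63/100
merge 37/100 + 63/100 → 1
L = 37/100 + 63/100 + 1 = 2 bits/symbol.

2 bits/symbol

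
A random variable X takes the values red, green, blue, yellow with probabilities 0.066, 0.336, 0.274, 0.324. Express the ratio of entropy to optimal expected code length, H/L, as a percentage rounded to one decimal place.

91.3%

Entropy H = −Σ p log₂ p ≈ 1.8261 bits.
Huffman merges: 33/500+137/500→17/50; 81/250+42/125→33/50; 17/50+33/50→1. L = 2 ≈ 2.0000.
Efficiency = H/L = 1.8261/2.0000 = 91.3%.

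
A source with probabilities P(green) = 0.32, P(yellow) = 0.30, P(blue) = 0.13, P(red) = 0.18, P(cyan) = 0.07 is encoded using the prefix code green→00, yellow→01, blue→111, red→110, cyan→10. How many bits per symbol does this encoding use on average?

L̄ = Σ pᵢ·ℓᵢ = 0.32·2 + 0.30·2 + 0.13·3 + 0.18·3 + 0.07·2 = 2.31 bits/symbol.

2.31 bits/symbol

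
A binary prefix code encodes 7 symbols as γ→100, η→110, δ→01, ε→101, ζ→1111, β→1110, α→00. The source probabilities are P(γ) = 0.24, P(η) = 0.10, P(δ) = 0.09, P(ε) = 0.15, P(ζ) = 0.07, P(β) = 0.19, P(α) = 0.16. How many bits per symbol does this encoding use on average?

3.01 bits/symbol

L̄ = Σ pᵢ·ℓᵢ = 0.24·3 + 0.10·3 + 0.09·2 + 0.15·3 + 0.07·4 + 0.19·4 + 0.16·2 = 3.01 bits/symbol.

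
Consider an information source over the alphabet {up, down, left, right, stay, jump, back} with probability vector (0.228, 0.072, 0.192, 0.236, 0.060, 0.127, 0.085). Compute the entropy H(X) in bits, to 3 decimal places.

H = −Σ pᵢ log₂ pᵢ.
−0.228·log₂(0.228) = 0.4863
−0.072·log₂(0.072) = 0.2733
−0.192·log₂(0.192) = 0.4571
−0.236·log₂(0.236) = 0.4916
−0.060·log₂(0.060) = 0.2435
−0.127·log₂(0.127) = 0.3781
−0.085·log₂(0.085) = 0.3023
Sum ≈ 2.6323 → 2.632 bits.

2.632 bits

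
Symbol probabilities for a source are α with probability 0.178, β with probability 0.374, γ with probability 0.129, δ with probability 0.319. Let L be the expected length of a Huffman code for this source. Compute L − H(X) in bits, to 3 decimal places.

Entropy H = −Σ p log₂ p ≈ 1.8809 bits.
Huffman merges: 129/1000+89/500→307/1000; 307/1000+319/1000→313/500; 187/500+313/500→1. L = 1933/1000 ≈ 1.9330.
L − H = 1.9330 − 1.8809 = 0.052 bits.

0.052 bits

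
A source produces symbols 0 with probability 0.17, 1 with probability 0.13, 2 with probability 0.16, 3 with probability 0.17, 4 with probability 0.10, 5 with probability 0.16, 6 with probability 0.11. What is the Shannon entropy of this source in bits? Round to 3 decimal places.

2.780 bits

H = −Σ pᵢ log₂ pᵢ.
−0.17·log₂(0.17) = 0.4346
−0.13·log₂(0.13) = 0.3826
−0.16·log₂(0.16) = 0.4230
−0.17·log₂(0.17) = 0.4346
−0.10·log₂(0.10) = 0.3322
−0.16·log₂(0.16) = 0.4230
−0.11·log₂(0.11) = 0.3503
Sum ≈ 2.7803 → 2.780 bits.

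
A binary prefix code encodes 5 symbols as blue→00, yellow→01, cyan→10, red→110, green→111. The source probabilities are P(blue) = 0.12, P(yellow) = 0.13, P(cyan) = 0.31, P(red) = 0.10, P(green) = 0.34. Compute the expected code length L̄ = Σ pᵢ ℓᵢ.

L̄ = Σ pᵢ·ℓᵢ = 0.12·2 + 0.13·2 + 0.31·2 + 0.10·3 + 0.34·3 = 2.44 bits/symbol.

2.44 bits/symbol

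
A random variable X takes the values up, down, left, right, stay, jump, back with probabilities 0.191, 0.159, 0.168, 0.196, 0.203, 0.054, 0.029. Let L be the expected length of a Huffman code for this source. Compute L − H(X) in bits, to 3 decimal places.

0.070 bits

Entropy H = −Σ p log₂ p ≈ 2.6136 bits.
Huffman merges: 29/1000+27/500→83/1000; 83/1000+159/1000→121/500; 21/125+191/1000→359/1000; 49/250+203/1000→399/1000; 121/500+359/1000→601/1000; 399/1000+601/1000→1. L = 671/250 ≈ 2.6840.
L − H = 2.6840 − 2.6136 = 0.070 bits.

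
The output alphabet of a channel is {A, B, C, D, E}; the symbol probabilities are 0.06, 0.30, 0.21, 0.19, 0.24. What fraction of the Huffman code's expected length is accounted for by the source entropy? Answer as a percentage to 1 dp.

Entropy H = −Σ p log₂ p ≈ 2.1868 bits.
Huffman merges: 3/50+19/100→1/4; 21/100+6/25→9/20; 1/4+3/10→11/20; 9/20+11/20→1. L = 9/4 ≈ 2.2500.
Efficiency = H/L = 2.1868/2.2500 = 97.2%.

97.2%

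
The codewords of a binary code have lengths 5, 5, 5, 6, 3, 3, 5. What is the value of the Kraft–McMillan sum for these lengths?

With common denominator 2^6 = 64: Σ 2^(−ℓᵢ) = 2/64 + 2/64 + 2/64 + 1/64 + 8/64 + 8/64 + 2/64 = 25/64 = 0.390625.

0.390625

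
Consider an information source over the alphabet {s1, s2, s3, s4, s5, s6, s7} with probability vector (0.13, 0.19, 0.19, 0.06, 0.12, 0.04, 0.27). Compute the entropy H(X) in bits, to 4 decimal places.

2.5995 bits

H = −Σ pᵢ log₂ pᵢ.
−0.13·log₂(0.13) = 0.3826
−0.19·log₂(0.19) = 0.4552
−0.19·log₂(0.19) = 0.4552
−0.06·log₂(0.06) = 0.2435
−0.12·log₂(0.12) = 0.3671
−0.04·log₂(0.04) = 0.1858
−0.27·log₂(0.27) = 0.5100
Sum ≈ 2.5995 → 2.5995 bits.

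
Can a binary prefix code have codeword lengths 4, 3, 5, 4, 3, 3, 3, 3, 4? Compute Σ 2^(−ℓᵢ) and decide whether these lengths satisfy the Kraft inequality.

With common denominator 2^5 = 32: Σ 2^(−ℓᵢ) = 2/32 + 4/32 + 1/32 + 2/32 + 4/32 + 4/32 + 4/32 + 4/32 + 2/32 = 27/32 = 0.84375.
Kraft's inequality requires Σ ≤ 1; here Σ = 0.84375 ≤ 1, so such a prefix code exists.

0.84375; yes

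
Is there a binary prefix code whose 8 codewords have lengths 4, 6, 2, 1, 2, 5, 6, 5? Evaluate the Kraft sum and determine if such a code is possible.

With common denominator 2^6 = 64: Σ 2^(−ℓᵢ) = 4/64 + 1/64 + 16/64 + 32/64 + 16/64 + 2/64 + 1/64 + 2/64 = 74/64 = 1.15625.
Kraft's inequality requires Σ ≤ 1; here Σ = 1.15625 > 1, so no such prefix code exists.

1.15625; no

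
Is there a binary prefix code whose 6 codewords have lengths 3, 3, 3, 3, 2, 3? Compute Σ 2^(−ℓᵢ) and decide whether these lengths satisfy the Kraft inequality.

0.875; yes

With common denominator 2^3 = 8: Σ 2^(−ℓᵢ) = 1/8 + 1/8 + 1/8 + 1/8 + 2/8 + 1/8 = 7/8 = 0.875.
Kraft's inequality requires Σ ≤ 1; here Σ = 0.875 ≤ 1, so such a prefix code exists.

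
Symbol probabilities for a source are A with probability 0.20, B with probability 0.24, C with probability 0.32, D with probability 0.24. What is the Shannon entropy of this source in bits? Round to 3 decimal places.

H = −Σ pᵢ log₂ pᵢ.
−0.20·log₂(0.20) = 0.4644
−0.24·log₂(0.24) = 0.4941
−0.32·log₂(0.32) = 0.5260
−0.24·log₂(0.24) = 0.4941
Sum ≈ 1.9787 → 1.979 bits.

1.979 bits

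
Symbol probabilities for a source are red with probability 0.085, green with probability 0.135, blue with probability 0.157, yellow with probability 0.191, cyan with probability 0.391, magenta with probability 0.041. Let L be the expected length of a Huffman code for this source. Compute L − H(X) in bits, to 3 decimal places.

Entropy H = −Σ p log₂ p ≈ 2.2865 bits.
Huffman merges: 41/1000+17/200→63/500; 63/500+27/200→261/1000; 157/1000+191/1000→87/250; 261/1000+87/250→609/1000; 391/1000+609/1000→1. L = 293/125 ≈ 2.3440.
L − H = 2.3440 − 2.2865 = 0.057 bits.

0.057 bits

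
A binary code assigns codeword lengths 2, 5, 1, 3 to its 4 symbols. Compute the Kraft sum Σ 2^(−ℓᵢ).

0.90625

With common denominator 2^5 = 32: Σ 2^(−ℓᵢ) = 8/32 + 1/32 + 16/32 + 4/32 = 29/32 = 0.90625.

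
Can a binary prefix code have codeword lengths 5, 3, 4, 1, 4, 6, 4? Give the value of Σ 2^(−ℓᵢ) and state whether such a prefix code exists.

0.859375; yes

With common denominator 2^6 = 64: Σ 2^(−ℓᵢ) = 2/64 + 8/64 + 4/64 + 32/64 + 4/64 + 1/64 + 4/64 = 55/64 = 0.859375.
Kraft's inequality requires Σ ≤ 1; here Σ = 0.859375 ≤ 1, so such a prefix code exists.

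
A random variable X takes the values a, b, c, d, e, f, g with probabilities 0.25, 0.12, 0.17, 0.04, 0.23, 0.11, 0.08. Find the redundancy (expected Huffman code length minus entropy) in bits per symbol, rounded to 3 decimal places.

Entropy H = −Σ p log₂ p ≈ 2.6169 bits.
Huffman merges: 1/25+2/25→3/25; 11/100+3/25→23/100; 3/25+17/100→29/100; 23/100+23/100→23/50; 1/4+29/100→27/50; 23/50+27/50→1. L = 66/25 ≈ 2.6400.
L − H = 2.6400 − 2.6169 = 0.023 bits.

0.023 bits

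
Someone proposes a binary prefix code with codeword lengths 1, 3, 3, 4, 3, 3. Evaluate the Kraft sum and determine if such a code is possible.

1.0625; no

With common denominator 2^4 = 16: Σ 2^(−ℓᵢ) = 8/16 + 2/16 + 2/16 + 1/16 + 2/16 + 2/16 = 17/16 = 1.0625.
Kraft's inequality requires Σ ≤ 1; here Σ = 1.0625 > 1, so no such prefix code exists.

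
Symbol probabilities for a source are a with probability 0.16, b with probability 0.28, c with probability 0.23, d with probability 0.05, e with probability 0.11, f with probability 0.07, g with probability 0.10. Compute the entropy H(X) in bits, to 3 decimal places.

H = −Σ pᵢ log₂ pᵢ.
−0.16·log₂(0.16) = 0.4230
−0.28·log₂(0.28) = 0.5142
−0.23·log₂(0.23) = 0.4877
−0.05·log₂(0.05) = 0.2161
−0.11·log₂(0.11) = 0.3503
−0.07·log₂(0.07) = 0.2686
−0.10·log₂(0.10) = 0.3322
Sum ≈ 2.5920 → 2.592 bits.

2.592 bits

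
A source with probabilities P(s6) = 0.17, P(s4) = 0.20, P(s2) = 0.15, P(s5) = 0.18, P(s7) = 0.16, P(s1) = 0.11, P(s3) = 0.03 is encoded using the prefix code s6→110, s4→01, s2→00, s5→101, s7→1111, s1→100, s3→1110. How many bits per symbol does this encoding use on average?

L̄ = Σ pᵢ·ℓᵢ = 0.17·3 + 0.20·2 + 0.15·2 + 0.18·3 + 0.16·4 + 0.11·3 + 0.03·4 = 2.84 bits/symbol.

2.84 bits/symbol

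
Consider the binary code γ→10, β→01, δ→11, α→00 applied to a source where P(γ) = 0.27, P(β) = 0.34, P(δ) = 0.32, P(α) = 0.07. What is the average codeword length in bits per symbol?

L̄ = Σ pᵢ·ℓᵢ = 0.27·2 + 0.34·2 + 0.32·2 + 0.07·2 = 2 bits/symbol.

2 bits/symbol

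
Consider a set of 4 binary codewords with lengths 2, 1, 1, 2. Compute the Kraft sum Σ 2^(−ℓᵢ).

1.5

With common denominator 2^2 = 4: Σ 2^(−ℓᵢ) = 1/4 + 2/4 + 2/4 + 1/4 = 6/4 = 1.5.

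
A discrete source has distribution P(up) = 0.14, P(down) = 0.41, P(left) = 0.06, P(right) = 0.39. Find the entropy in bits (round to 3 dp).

1.698 bits

H = −Σ pᵢ log₂ pᵢ.
−0.14·log₂(0.14) = 0.3971
−0.41·log₂(0.41) = 0.5274
−0.06·log₂(0.06) = 0.2435
−0.39·log₂(0.39) = 0.5298
Sum ≈ 1.6978 → 1.698 bits.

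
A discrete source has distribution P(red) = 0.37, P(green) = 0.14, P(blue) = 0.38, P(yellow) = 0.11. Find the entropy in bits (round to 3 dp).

H = −Σ pᵢ log₂ pᵢ.
−0.37·log₂(0.37) = 0.5307
−0.14·log₂(0.14) = 0.3971
−0.38·log₂(0.38) = 0.5305
−0.11·log₂(0.11) = 0.3503
Sum ≈ 1.8086 → 1.809 bits.

1.809 bits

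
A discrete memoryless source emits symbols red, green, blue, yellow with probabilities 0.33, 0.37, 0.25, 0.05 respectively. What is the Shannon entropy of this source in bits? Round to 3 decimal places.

1.775 bits

H = −Σ pᵢ log₂ pᵢ.
−0.33·log₂(0.33) = 0.5278
−0.37·log₂(0.37) = 0.5307
−0.25·log₂(0.25) = 0.5000
−0.05·log₂(0.05) = 0.2161
Sum ≈ 1.7746 → 1.775 bits.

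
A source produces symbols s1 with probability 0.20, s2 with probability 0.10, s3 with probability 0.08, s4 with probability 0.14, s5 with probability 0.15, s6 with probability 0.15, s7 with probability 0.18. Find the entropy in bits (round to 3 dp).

2.752 bits

H = −Σ pᵢ log₂ pᵢ.
−0.20·log₂(0.20) = 0.4644
−0.10·log₂(0.10) = 0.3322
−0.08·log₂(0.08) = 0.2915
−0.14·log₂(0.14) = 0.3971
−0.15·log₂(0.15) = 0.4105
−0.15·log₂(0.15) = 0.4105
−0.18·log₂(0.18) = 0.4453
Sum ≈ 2.7516 → 2.752 bits.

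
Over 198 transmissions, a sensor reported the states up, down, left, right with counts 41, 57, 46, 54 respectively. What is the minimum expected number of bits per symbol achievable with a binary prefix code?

Probabilities are the counts divided by 198.
Repeatedly combine the two least-probable nodes; the expected code length is the sum of the merged weights.
merge 41/198 + 23/99 → 29/66
merge 3/11 + 19/66 → 37/66
merge 29/66 + 37/66 → 1
L = 29/66 + 37/66 + 1 = 2 bits/symbol.

2 bits/symbol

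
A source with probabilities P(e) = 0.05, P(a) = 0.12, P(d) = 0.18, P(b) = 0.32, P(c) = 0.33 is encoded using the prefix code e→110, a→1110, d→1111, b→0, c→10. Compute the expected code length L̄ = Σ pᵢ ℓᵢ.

2.33 bits/symbol

L̄ = Σ pᵢ·ℓᵢ = 0.05·3 + 0.12·4 + 0.18·4 + 0.32·1 + 0.33·2 = 2.33 bits/symbol.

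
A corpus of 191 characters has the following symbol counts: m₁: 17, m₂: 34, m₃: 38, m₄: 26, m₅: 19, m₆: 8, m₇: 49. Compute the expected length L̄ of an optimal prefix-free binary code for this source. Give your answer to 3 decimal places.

Probabilities are the counts divided by 191.
Repeatedly combine the two least-probable nodes; the expected code length is the sum of the merged weights.
merge 8/191 + 17/191 → 25/191
merge 19/191 + 25/191 → 44/191
merge 26/191 + 34/191 → 60/191
merge 38/191 + 44/191 → 82/191
merge 49/191 + 60/191 → 109/191
merge 82/191 + 109/191 → 1
L = 25/191 + 44/191 + 60/191 + 82/191 + 109/191 + 1 = 511/191 ≈ 2.675 bits/symbol.

2.675 bits/symbol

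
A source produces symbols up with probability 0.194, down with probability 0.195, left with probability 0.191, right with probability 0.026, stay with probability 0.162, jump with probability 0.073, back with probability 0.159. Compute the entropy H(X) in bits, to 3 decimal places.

H = −Σ pᵢ log₂ pᵢ.
−0.194·log₂(0.194) = 0.4590
−0.195·log₂(0.195) = 0.4599
−0.191·log₂(0.191) = 0.4562
−0.026·log₂(0.026) = 0.1369
−0.162·log₂(0.162) = 0.4254
−0.073·log₂(0.073) = 0.2756
−0.159·log₂(0.159) = 0.4218
Sum ≈ 2.6348 → 2.635 bits.

2.635 bits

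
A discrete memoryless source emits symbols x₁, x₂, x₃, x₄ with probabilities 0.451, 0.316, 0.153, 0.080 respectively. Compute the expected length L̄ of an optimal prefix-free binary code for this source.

1.782 bits/symbol

Repeatedly combine the two least-probable nodes; the expected code length is the sum of the merged weights.
merge 2/25 + 153/1000 → 233/1000
merge 233/1000 + 79/250 → 549/1000
merge 451/1000 + 549/1000 → 1
L = 233/1000 + 549/1000 + 1 = 891/500 = 1.782 bits/symbol.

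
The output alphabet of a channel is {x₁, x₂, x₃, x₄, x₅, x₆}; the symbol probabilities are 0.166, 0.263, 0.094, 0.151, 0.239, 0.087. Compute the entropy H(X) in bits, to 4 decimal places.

H = −Σ pᵢ log₂ pᵢ.
−0.166·log₂(0.166) = 0.4301
−0.263·log₂(0.263) = 0.5068
−0.094·log₂(0.094) = 0.3207
−0.151·log₂(0.151) = 0.4118
−0.239·log₂(0.239) = 0.4935
−0.087·log₂(0.087) = 0.3065
Sum ≈ 2.4693 → 2.4693 bits.

2.4693 bits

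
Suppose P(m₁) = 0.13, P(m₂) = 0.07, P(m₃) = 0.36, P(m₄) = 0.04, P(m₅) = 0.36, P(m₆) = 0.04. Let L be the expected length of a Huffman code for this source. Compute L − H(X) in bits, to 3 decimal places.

0.066 bits

Entropy H = −Σ p log₂ p ≈ 2.0839 bits.
Huffman merges: 1/25+1/25→2/25; 7/100+2/25→3/20; 13/100+3/20→7/25; 7/25+9/25→16/25; 9/25+16/25→1. L = 43/20 ≈ 2.1500.
L − H = 2.1500 − 2.0839 = 0.066 bits.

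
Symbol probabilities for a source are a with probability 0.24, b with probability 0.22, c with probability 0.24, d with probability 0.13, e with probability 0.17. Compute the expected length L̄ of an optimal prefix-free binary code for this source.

Repeatedly combine the two least-probable nodes; the expected code length is the sum of the merged weights.
merge 13/100 + 17/100 → 3/10
merge 11/50 + 6/25 → 23/50
merge 6/25 + 3/10 → 27/50
merge 23/50 + 27/50 → 1
L = 3/10 + 23/50 + 27/50 + 1 = 23/10 = 2.3 bits/symbol.

2.3 bits/symbol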